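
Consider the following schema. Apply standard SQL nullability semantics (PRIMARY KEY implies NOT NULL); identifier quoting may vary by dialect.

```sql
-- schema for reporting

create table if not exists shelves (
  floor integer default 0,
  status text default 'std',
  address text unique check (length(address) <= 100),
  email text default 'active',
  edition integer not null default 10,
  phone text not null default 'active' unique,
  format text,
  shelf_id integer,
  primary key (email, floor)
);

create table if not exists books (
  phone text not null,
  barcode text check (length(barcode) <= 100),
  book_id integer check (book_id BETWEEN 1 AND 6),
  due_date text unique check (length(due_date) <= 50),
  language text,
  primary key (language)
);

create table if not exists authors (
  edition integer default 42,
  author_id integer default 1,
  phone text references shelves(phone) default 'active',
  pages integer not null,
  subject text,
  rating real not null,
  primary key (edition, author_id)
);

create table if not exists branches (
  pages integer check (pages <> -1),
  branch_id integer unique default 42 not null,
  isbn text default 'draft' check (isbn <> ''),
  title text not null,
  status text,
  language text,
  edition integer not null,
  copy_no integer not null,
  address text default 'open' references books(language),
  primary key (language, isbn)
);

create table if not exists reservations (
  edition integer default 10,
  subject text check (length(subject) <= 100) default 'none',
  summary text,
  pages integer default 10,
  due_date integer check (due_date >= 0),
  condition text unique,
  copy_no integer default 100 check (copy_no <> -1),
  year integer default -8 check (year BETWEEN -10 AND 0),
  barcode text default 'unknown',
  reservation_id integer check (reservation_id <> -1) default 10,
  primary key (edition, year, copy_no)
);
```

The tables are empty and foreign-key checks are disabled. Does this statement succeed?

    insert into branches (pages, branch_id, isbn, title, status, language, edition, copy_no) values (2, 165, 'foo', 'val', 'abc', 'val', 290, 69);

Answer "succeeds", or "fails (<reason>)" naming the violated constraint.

NOT NULL columns: branch_id is supplied; copy_no is supplied; edition is supplied; isbn is supplied; language is supplied; title is supplied.
CHECK constraints: 2 satisfies (pages <> -1); 'foo' satisfies (isbn <> '').
No constraint is violated.

succeeds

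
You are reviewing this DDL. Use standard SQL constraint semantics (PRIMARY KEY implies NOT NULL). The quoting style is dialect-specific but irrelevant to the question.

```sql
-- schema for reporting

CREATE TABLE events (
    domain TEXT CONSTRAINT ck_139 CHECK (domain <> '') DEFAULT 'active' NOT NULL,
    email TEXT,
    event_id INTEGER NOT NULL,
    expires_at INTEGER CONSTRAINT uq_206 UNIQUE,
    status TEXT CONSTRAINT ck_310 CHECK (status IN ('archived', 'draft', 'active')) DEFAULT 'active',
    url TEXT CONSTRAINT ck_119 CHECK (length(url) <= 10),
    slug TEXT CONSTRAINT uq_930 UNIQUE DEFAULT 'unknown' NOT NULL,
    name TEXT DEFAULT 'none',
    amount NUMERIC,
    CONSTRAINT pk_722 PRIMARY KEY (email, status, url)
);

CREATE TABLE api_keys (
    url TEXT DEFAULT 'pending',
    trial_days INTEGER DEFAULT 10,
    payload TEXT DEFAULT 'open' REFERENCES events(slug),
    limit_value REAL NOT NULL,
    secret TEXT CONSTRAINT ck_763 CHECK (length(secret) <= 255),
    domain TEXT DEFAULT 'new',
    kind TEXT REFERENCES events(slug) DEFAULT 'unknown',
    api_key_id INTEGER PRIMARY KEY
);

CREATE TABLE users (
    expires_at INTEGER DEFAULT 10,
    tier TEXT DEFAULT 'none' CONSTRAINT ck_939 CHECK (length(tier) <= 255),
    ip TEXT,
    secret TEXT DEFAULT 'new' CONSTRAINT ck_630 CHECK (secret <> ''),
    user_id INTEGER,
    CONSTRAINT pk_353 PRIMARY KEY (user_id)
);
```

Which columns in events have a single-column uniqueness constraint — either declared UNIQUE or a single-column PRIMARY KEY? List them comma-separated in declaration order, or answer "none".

- domain: no UNIQUE or single-column PK constraint.
- email: part of a composite PRIMARY KEY — only the tuple is unique, not this column on its own.
- event_id: no UNIQUE or single-column PK constraint.
- expires_at: declared UNIQUE → unique.
- status: part of a composite PRIMARY KEY — only the tuple is unique, not this column on its own.
- url: part of a composite PRIMARY KEY — only the tuple is unique, not this column on its own.
- slug: declared UNIQUE → unique.
- name: no UNIQUE or single-column PK constraint.
- amount: no UNIQUE or single-column PK constraint.

expires_at, slug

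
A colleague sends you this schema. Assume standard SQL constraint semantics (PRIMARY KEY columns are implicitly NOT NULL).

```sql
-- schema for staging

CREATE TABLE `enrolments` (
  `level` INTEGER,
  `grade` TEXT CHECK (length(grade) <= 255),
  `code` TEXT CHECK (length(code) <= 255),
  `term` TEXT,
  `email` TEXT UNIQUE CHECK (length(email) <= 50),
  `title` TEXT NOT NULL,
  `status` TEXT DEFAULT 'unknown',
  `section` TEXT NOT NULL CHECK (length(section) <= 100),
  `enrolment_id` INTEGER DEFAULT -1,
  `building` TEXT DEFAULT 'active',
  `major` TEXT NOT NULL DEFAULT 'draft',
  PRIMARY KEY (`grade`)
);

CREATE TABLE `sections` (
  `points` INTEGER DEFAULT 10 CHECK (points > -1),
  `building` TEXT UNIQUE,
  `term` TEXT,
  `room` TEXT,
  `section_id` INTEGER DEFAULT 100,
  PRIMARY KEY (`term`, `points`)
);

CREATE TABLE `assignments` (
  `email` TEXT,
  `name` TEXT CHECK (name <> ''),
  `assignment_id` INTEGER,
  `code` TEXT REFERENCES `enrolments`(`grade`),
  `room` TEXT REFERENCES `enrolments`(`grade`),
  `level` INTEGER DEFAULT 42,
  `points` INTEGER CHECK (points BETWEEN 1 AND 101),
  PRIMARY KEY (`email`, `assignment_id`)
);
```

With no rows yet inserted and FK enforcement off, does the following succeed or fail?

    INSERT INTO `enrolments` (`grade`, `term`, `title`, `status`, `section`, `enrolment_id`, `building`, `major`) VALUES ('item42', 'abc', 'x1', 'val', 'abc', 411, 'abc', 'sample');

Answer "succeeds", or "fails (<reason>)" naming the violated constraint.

succeeds

NOT NULL columns: grade is supplied; major is supplied; section is supplied; title is supplied.
CHECK constraints: 'item42' satisfies (length(grade) <= 255); 'abc' satisfies (length(section) <= 100).
No constraint is violated.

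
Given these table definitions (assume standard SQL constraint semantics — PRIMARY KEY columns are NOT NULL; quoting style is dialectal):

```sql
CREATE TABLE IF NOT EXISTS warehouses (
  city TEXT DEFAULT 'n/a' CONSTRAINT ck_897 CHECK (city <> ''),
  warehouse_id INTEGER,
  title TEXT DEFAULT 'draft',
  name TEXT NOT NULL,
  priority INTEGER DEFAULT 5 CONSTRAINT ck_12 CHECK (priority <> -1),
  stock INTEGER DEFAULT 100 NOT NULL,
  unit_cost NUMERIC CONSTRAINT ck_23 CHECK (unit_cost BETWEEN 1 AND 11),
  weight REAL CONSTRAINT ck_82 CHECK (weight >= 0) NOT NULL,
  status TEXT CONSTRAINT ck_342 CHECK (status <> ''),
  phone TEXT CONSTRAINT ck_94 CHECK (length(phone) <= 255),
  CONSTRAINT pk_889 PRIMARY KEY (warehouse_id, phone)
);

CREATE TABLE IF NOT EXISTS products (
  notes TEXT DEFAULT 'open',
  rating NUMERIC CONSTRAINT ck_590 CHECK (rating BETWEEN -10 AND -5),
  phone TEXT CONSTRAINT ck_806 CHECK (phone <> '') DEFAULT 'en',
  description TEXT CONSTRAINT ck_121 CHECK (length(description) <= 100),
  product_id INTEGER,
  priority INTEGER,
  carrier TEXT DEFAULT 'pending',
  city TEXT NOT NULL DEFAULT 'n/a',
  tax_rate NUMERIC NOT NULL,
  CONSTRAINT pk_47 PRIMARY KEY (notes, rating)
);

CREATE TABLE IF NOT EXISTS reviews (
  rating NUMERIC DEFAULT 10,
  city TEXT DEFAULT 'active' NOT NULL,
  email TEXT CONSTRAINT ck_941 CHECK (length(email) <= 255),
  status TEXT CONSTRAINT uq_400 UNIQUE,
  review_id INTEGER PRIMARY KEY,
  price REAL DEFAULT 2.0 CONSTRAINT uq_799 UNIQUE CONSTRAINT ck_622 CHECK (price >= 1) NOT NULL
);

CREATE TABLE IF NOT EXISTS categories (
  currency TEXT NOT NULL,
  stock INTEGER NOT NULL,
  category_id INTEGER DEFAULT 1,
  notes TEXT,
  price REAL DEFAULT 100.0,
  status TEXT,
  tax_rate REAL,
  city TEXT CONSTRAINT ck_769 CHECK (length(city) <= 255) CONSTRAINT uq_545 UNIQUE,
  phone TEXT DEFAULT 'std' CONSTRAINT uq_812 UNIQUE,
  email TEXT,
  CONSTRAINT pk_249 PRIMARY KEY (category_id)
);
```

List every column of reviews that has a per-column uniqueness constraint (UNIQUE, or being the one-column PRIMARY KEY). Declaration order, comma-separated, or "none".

status, review_id, price

- rating: no UNIQUE or single-column PK constraint.
- city: no UNIQUE or single-column PK constraint.
- email: no UNIQUE or single-column PK constraint.
- status: declared UNIQUE → unique.
- review_id: single-column PRIMARY KEY → unique.
- price: declared UNIQUE → unique.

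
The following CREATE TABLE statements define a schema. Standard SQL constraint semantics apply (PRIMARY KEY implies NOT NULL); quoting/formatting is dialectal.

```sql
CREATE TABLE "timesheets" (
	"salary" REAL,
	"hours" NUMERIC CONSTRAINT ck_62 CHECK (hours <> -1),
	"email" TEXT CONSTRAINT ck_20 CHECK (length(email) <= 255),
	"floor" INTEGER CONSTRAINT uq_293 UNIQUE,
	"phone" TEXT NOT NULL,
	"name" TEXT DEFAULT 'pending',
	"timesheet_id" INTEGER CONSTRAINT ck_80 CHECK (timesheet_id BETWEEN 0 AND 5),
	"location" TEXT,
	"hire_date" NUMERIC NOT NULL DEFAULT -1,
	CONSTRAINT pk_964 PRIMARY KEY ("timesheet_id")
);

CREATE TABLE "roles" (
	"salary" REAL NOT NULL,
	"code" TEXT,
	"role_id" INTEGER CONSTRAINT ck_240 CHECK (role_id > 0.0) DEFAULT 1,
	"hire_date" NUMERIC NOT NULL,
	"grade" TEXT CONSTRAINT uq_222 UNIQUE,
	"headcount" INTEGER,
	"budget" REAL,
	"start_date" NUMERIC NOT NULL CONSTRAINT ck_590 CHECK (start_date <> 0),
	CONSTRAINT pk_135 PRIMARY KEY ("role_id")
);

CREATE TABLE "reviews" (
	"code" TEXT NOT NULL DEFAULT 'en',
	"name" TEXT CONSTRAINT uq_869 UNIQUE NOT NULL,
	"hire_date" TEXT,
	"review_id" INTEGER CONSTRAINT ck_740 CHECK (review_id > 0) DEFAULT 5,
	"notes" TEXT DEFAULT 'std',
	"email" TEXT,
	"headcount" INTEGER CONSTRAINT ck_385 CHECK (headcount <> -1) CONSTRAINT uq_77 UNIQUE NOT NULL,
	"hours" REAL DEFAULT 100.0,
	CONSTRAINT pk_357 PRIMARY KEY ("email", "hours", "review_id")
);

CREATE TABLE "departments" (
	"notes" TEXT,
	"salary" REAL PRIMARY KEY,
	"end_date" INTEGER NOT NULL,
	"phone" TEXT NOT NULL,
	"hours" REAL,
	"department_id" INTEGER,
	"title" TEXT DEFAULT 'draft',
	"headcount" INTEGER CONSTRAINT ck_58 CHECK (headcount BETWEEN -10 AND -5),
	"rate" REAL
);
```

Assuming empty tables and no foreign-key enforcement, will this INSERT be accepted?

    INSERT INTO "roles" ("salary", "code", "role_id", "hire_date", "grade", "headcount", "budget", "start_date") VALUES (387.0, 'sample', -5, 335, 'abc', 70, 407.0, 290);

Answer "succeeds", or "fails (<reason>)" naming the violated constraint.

fails (CHECK on role_id)

The value -5 for role_id violates CHECK (role_id > 0.0).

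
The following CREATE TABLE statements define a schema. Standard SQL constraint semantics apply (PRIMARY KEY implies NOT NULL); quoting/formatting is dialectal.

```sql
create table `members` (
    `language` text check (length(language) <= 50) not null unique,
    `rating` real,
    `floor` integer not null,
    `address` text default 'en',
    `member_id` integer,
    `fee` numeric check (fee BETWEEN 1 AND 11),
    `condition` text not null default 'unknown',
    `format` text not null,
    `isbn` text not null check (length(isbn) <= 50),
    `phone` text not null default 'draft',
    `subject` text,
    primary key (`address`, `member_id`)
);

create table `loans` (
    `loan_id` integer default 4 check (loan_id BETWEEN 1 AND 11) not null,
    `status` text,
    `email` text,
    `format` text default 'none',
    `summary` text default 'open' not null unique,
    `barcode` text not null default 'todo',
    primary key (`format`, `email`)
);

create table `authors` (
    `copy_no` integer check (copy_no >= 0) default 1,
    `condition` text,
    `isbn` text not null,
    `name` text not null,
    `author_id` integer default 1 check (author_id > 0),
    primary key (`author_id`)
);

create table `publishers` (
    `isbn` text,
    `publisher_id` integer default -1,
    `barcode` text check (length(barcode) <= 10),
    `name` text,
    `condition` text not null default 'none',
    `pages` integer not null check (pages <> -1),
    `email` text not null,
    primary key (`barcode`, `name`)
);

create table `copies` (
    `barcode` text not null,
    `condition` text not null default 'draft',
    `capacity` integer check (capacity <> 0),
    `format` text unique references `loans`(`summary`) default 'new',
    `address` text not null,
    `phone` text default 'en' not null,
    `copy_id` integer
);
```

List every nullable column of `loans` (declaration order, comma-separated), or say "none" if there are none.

status

- loan_id: declared NOT NULL → not nullable.
- status: no NOT NULL constraint applies → nullable.
- email: part of the PRIMARY KEY, which implies NOT NULL → not nullable.
- format: part of the PRIMARY KEY, which implies NOT NULL → not nullable.
- summary: declared NOT NULL → not nullable.
- barcode: declared NOT NULL → not nullable.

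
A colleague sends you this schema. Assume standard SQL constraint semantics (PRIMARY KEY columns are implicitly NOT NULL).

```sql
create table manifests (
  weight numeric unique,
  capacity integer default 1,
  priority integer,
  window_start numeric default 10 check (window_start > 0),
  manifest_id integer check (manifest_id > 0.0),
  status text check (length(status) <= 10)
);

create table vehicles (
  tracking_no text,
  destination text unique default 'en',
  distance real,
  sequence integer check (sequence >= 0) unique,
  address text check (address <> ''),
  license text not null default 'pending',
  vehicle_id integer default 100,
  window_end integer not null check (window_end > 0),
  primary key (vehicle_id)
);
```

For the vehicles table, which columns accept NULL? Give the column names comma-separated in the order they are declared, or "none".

- tracking_no: no NOT NULL constraint applies → nullable.
- destination: UNIQUE does not imply NOT NULL → nullable.
- distance: no NOT NULL constraint applies → nullable.
- sequence: CHECK does not forbid NULL (a CHECK constraint passes when its expression is NULL) → nullable.
- address: CHECK does not forbid NULL (a CHECK constraint passes when its expression is NULL) → nullable.
- license: declared NOT NULL → not nullable.
- vehicle_id: part of the PRIMARY KEY, which implies NOT NULL → not nullable.
- window_end: declared NOT NULL → not nullable.

tracking_no, destination, distance, sequence, address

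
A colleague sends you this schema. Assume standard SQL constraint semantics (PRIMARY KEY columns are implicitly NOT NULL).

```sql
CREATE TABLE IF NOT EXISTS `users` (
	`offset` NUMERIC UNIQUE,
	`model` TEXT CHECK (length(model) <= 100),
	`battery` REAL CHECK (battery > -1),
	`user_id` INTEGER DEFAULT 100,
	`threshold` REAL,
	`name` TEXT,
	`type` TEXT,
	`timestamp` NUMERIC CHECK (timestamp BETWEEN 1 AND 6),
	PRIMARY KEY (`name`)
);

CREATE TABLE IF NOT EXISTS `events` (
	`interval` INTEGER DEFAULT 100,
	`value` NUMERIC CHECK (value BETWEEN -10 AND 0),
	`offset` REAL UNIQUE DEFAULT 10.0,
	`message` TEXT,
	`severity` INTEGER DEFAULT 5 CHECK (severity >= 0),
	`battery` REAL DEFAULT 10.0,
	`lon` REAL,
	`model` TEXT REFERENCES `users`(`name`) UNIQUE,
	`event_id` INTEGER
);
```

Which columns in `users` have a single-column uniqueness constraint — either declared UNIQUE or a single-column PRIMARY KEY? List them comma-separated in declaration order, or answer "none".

offset, name

- offset: declared UNIQUE → unique.
- model: no UNIQUE or single-column PK constraint.
- battery: no UNIQUE or single-column PK constraint.
- user_id: no UNIQUE or single-column PK constraint.
- threshold: no UNIQUE or single-column PK constraint.
- name: single-column PRIMARY KEY → unique.
- type: no UNIQUE or single-column PK constraint.
- timestamp: no UNIQUE or single-column PK constraint.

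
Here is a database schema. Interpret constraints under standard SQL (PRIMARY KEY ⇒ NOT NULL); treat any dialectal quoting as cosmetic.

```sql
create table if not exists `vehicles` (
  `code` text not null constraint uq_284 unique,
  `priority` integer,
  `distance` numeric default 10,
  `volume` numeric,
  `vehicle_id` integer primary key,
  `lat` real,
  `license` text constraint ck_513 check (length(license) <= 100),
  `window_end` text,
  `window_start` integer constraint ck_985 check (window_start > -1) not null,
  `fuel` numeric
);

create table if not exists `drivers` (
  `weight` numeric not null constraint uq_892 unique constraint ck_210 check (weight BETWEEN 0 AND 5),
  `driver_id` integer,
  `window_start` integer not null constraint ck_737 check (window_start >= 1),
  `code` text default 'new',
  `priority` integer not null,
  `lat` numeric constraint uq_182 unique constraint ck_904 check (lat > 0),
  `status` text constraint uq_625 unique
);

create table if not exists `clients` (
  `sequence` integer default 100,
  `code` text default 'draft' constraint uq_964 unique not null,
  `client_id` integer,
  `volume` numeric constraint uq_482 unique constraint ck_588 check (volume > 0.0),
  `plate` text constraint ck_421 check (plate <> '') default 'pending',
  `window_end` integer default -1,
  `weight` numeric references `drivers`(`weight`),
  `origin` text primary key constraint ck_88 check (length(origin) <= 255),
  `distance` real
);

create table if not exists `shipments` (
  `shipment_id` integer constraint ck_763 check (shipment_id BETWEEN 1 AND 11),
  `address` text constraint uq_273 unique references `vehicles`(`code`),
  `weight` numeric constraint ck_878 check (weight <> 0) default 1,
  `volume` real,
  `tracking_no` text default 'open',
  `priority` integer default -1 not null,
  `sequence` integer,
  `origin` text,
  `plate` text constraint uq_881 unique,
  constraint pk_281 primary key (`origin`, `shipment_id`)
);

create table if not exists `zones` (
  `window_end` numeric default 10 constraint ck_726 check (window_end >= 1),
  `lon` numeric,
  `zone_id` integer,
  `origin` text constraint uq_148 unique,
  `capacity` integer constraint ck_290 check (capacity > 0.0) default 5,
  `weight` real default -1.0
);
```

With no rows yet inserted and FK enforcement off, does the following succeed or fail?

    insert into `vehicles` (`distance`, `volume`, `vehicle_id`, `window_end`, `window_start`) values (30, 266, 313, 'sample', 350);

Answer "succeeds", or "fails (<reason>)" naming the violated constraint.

fails (NOT NULL on code)

code is omitted from the column list and has no DEFAULT, so it would receive NULL.
But code is declared NOT NULL.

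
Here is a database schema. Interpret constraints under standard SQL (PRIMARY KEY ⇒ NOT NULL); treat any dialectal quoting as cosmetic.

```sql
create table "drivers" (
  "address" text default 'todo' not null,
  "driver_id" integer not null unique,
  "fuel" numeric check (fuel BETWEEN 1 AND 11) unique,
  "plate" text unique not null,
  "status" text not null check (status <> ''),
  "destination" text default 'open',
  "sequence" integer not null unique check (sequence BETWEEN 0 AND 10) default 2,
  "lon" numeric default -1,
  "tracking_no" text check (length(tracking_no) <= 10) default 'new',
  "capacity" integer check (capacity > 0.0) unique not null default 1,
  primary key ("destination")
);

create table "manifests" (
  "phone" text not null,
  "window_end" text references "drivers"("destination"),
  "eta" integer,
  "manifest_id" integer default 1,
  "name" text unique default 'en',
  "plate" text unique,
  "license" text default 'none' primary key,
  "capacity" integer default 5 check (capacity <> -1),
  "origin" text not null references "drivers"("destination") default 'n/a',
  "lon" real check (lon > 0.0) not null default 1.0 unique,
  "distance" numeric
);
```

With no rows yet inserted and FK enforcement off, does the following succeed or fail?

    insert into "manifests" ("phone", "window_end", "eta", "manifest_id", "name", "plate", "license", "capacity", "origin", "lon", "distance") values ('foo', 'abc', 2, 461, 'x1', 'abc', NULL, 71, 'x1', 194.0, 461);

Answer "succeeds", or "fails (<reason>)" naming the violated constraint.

fails (NOT NULL on license)

license is explicitly set to NULL, but license is part of the PRIMARY KEY (implied NOT NULL).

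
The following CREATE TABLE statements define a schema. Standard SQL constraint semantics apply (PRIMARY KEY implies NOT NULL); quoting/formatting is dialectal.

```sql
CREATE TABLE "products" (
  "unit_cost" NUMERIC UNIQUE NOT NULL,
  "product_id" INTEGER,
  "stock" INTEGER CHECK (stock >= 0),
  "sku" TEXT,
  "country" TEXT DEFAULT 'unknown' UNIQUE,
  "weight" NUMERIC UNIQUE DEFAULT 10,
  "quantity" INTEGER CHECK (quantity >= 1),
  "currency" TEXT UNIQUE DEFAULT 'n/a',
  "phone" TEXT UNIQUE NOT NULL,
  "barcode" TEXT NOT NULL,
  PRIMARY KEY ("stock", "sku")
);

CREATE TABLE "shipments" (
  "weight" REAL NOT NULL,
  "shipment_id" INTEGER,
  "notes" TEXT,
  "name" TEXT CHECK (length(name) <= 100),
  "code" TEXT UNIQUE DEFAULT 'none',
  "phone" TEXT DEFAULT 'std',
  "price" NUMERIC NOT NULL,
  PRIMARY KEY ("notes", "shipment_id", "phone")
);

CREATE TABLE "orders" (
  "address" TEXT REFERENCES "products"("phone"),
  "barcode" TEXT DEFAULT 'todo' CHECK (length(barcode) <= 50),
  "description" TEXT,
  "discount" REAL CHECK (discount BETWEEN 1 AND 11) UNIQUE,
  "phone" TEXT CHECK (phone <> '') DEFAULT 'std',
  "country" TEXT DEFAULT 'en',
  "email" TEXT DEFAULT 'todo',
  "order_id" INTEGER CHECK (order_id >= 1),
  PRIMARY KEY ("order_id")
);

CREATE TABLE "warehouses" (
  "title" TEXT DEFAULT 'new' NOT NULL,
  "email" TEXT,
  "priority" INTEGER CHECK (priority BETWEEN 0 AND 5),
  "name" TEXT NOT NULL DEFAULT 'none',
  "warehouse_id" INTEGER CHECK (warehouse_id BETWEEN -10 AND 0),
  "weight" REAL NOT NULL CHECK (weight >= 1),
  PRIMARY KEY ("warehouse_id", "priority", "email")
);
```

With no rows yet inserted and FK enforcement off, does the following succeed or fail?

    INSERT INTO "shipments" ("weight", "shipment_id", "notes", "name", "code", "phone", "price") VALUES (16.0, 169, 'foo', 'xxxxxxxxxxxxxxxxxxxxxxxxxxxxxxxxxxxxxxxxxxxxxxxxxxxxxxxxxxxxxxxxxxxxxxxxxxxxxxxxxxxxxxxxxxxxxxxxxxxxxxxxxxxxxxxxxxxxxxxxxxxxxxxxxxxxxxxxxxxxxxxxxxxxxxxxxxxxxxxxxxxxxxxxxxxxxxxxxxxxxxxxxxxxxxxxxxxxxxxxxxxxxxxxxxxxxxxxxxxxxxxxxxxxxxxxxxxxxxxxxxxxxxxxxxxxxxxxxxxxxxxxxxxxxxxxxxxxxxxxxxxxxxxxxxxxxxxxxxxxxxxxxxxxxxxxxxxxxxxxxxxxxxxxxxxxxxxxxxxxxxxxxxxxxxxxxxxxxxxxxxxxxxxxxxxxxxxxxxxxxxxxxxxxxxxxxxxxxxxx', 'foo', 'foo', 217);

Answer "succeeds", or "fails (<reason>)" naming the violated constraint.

fails (CHECK on name)

The value 'xxxxxxxxxxxxxxxxxxxxxxxxxxxxxxxxxxxxxxxxxxxxxxxxxxxxxxxxxxxxxxxxxxxxxxxxxxxxxxxxxxxxxxxxxxxxxxxxxxxxxxxxxxxxxxxxxxxxxxxxxxxxxxxxxxxxxxxxxxxxxxxxxxxxxxxxxxxxxxxxxxxxxxxxxxxxxxxxxxxxxxxxxxxxxxxxxxxxxxxxxxxxxxxxxxxxxxxxxxxxxxxxxxxxxxxxxxxxxxxxxxxxxxxxxxxxxxxxxxxxxxxxxxxxxxxxxxxxxxxxxxxxxxxxxxxxxxxxxxxxxxxxxxxxxxxxxxxxxxxxxxxxxxxxxxxxxxxxxxxxxxxxxxxxxxxxxxxxxxxxxxxxxxxxxxxxxxxxxxxxxxxxxxxxxxxxxxxxxxxx' for name violates CHECK (length(name) <= 100).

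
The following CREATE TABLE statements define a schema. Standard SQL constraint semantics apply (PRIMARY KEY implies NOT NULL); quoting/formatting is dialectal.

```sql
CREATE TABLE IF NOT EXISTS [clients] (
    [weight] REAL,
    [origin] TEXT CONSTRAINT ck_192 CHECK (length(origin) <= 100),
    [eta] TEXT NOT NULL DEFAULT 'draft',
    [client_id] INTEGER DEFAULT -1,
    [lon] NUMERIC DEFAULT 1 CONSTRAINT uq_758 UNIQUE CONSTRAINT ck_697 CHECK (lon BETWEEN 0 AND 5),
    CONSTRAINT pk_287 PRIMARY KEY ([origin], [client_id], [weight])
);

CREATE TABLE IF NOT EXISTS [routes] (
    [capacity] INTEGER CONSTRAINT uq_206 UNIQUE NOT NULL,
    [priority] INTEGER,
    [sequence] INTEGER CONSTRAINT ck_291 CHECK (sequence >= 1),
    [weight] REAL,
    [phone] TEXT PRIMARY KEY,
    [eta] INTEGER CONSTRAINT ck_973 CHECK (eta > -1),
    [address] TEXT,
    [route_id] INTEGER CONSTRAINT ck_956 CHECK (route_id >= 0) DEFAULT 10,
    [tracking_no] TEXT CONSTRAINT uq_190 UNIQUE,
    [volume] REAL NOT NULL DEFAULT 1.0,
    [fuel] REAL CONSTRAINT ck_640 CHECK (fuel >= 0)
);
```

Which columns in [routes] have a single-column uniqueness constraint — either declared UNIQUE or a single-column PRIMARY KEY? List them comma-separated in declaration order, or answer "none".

- capacity: declared UNIQUE → unique.
- priority: no UNIQUE or single-column PK constraint.
- sequence: no UNIQUE or single-column PK constraint.
- weight: no UNIQUE or single-column PK constraint.
- phone: single-column PRIMARY KEY → unique.
- eta: no UNIQUE or single-column PK constraint.
- address: no UNIQUE or single-column PK constraint.
- route_id: no UNIQUE or single-column PK constraint.
- tracking_no: declared UNIQUE → unique.
- volume: no UNIQUE or single-column PK constraint.
- fuel: no UNIQUE or single-column PK constraint.

capacity, phone, tracking_no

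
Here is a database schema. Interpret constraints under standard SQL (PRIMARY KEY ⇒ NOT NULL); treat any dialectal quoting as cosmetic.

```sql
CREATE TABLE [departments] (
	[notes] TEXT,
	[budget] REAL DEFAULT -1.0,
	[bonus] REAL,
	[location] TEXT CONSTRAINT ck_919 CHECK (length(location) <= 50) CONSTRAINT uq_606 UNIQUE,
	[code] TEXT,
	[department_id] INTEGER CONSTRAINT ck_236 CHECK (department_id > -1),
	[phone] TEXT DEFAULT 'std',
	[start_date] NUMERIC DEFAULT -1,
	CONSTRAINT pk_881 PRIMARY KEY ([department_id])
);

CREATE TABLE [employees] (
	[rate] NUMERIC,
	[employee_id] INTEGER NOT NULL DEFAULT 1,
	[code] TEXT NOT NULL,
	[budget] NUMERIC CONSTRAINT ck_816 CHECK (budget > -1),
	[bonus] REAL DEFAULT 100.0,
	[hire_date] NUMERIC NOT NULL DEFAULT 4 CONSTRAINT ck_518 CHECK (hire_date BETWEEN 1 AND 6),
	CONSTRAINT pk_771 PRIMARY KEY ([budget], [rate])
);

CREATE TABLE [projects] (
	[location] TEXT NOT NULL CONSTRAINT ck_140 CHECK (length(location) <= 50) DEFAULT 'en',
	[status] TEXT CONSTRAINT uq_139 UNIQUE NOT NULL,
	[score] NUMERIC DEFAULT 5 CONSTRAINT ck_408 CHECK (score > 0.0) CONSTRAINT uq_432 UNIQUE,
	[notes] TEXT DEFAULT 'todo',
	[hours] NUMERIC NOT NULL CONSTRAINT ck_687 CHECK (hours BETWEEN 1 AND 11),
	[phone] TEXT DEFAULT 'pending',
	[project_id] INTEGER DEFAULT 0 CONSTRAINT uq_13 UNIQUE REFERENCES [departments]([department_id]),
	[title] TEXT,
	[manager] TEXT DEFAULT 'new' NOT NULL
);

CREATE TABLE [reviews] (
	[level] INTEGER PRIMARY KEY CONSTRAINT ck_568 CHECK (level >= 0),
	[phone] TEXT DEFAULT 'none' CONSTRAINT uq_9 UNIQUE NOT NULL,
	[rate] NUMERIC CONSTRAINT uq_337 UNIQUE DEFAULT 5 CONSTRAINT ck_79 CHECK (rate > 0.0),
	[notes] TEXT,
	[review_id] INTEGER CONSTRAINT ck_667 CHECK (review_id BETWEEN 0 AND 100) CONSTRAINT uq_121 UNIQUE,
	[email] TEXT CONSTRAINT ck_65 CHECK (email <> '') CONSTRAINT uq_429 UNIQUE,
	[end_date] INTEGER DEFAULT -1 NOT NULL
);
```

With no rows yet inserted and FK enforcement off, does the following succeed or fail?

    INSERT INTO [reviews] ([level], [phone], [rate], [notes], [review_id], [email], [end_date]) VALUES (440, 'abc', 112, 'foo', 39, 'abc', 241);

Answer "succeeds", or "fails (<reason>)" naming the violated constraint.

succeeds

NOT NULL columns: end_date is supplied; level is supplied; phone is supplied.
CHECK constraints: 440 satisfies (level >= 0); 112 satisfies (rate > 0.0); 39 satisfies (review_id BETWEEN 0 AND 100); 'abc' satisfies (email <> '').
No constraint is violated.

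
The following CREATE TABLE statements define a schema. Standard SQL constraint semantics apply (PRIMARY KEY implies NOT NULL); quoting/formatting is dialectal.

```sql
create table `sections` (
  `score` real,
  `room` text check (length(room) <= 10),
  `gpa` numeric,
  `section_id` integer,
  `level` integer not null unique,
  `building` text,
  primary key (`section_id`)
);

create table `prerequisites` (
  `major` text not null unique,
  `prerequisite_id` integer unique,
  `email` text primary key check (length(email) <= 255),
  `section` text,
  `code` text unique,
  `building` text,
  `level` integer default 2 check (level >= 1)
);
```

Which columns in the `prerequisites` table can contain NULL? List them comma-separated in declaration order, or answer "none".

- major: declared NOT NULL → not nullable.
- prerequisite_id: UNIQUE does not imply NOT NULL → nullable.
- email: part of the PRIMARY KEY, which implies NOT NULL → not nullable.
- section: no NOT NULL constraint applies → nullable.
- code: UNIQUE does not imply NOT NULL → nullable.
- building: no NOT NULL constraint applies → nullable.
- level: CHECK does not forbid NULL (a CHECK constraint passes when its expression is NULL) → nullable.

prerequisite_id, section, code, building, level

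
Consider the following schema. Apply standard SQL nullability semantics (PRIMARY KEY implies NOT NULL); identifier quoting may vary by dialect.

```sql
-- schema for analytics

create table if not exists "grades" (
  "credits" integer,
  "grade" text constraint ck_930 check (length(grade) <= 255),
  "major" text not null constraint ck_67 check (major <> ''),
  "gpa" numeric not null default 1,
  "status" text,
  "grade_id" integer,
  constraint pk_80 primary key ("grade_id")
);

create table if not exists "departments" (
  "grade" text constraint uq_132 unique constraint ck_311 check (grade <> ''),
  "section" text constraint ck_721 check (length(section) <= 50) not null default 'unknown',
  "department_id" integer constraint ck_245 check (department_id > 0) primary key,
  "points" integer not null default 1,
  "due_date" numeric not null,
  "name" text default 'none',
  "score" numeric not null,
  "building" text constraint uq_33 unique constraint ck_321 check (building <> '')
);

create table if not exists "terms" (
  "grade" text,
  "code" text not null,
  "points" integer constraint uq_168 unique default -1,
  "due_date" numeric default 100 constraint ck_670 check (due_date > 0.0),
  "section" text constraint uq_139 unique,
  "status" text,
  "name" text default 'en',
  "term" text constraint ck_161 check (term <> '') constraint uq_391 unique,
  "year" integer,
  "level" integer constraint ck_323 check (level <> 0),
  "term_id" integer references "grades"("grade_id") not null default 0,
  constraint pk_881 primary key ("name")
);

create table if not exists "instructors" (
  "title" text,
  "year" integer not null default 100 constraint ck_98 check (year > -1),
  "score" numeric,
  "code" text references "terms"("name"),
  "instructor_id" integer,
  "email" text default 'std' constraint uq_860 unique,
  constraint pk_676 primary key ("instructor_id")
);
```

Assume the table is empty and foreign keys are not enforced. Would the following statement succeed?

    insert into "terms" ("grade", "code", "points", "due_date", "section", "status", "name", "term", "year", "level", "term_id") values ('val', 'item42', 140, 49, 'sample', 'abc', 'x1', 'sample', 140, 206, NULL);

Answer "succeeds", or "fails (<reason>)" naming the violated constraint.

term_id is explicitly set to NULL, but term_id is declared NOT NULL.

fails (NOT NULL on term_id)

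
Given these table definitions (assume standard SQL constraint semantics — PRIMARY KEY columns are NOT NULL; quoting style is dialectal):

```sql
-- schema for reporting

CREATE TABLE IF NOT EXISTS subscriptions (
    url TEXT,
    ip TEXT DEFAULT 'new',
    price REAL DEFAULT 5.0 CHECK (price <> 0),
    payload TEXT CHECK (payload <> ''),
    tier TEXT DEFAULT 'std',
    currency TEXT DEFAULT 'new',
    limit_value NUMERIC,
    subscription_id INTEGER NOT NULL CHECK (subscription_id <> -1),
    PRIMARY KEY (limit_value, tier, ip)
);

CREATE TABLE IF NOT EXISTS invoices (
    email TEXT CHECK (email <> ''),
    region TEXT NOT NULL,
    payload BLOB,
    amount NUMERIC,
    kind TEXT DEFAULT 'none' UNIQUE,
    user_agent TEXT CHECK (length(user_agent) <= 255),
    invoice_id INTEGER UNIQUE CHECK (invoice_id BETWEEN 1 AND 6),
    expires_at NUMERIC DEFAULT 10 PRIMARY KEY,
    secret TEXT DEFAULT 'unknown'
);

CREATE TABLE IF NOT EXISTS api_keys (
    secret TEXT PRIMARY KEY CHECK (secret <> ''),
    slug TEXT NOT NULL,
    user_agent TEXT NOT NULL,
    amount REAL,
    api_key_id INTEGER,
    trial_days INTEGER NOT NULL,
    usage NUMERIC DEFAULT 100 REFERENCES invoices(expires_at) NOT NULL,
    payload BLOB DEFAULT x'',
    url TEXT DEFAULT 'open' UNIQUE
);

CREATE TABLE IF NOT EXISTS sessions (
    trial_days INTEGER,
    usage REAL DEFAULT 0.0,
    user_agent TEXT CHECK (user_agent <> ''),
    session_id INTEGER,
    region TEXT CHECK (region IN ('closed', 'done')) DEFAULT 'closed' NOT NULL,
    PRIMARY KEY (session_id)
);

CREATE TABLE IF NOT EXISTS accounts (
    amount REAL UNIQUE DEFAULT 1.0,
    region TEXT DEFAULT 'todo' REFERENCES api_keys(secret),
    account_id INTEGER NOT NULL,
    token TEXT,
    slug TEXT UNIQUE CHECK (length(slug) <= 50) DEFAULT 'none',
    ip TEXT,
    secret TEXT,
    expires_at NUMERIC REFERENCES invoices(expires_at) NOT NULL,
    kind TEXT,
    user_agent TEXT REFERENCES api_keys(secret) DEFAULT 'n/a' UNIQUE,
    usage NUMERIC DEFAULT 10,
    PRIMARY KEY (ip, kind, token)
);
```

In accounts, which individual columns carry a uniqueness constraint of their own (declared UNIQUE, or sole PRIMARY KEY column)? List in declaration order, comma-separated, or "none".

amount, slug, user_agent

- amount: declared UNIQUE → unique.
- region: no UNIQUE or single-column PK constraint.
- account_id: no UNIQUE or single-column PK constraint.
- token: part of a composite PRIMARY KEY — only the tuple is unique, not this column on its own.
- slug: declared UNIQUE → unique.
- ip: part of a composite PRIMARY KEY — only the tuple is unique, not this column on its own.
- secret: no UNIQUE or single-column PK constraint.
- expires_at: no UNIQUE or single-column PK constraint.
- kind: part of a composite PRIMARY KEY — only the tuple is unique, not this column on its own.
- user_agent: declared UNIQUE → unique.
- usage: no UNIQUE or single-column PK constraint.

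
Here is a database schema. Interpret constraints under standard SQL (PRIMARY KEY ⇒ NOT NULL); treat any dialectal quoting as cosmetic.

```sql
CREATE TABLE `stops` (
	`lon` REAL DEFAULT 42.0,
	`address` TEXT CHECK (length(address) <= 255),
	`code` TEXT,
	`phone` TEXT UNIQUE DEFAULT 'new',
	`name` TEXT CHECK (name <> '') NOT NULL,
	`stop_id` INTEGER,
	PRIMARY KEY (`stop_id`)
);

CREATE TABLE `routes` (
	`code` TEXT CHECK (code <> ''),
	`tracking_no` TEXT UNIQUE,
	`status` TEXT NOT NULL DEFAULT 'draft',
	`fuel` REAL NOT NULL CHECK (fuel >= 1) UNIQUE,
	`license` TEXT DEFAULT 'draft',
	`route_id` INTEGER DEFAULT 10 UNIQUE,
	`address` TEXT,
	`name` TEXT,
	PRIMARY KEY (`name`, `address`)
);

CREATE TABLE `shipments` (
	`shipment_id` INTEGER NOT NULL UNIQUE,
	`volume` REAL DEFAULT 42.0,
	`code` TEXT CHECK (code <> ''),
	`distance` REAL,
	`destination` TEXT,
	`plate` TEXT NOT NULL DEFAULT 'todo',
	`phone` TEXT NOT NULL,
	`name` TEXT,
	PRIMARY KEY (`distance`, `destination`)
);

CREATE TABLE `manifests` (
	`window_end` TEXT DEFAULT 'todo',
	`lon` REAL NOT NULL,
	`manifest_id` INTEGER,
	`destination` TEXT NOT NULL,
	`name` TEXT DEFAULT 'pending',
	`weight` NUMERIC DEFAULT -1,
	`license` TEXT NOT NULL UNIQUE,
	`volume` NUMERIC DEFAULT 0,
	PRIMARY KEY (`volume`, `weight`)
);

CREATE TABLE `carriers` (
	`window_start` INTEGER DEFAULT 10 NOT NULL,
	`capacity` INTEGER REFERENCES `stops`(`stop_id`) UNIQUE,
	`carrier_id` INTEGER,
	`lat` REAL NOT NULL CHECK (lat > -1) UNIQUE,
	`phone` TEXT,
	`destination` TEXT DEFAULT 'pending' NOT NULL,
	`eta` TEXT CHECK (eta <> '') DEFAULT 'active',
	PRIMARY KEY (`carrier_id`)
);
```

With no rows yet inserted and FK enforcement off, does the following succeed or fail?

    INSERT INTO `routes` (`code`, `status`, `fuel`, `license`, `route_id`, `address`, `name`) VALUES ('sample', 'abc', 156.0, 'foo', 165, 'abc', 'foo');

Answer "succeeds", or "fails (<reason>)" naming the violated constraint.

succeeds

NOT NULL columns: address is supplied; fuel is supplied; name is supplied; status is supplied.
CHECK constraints: 'sample' satisfies (code <> ''); 156.0 satisfies (fuel >= 1).
No constraint is violated.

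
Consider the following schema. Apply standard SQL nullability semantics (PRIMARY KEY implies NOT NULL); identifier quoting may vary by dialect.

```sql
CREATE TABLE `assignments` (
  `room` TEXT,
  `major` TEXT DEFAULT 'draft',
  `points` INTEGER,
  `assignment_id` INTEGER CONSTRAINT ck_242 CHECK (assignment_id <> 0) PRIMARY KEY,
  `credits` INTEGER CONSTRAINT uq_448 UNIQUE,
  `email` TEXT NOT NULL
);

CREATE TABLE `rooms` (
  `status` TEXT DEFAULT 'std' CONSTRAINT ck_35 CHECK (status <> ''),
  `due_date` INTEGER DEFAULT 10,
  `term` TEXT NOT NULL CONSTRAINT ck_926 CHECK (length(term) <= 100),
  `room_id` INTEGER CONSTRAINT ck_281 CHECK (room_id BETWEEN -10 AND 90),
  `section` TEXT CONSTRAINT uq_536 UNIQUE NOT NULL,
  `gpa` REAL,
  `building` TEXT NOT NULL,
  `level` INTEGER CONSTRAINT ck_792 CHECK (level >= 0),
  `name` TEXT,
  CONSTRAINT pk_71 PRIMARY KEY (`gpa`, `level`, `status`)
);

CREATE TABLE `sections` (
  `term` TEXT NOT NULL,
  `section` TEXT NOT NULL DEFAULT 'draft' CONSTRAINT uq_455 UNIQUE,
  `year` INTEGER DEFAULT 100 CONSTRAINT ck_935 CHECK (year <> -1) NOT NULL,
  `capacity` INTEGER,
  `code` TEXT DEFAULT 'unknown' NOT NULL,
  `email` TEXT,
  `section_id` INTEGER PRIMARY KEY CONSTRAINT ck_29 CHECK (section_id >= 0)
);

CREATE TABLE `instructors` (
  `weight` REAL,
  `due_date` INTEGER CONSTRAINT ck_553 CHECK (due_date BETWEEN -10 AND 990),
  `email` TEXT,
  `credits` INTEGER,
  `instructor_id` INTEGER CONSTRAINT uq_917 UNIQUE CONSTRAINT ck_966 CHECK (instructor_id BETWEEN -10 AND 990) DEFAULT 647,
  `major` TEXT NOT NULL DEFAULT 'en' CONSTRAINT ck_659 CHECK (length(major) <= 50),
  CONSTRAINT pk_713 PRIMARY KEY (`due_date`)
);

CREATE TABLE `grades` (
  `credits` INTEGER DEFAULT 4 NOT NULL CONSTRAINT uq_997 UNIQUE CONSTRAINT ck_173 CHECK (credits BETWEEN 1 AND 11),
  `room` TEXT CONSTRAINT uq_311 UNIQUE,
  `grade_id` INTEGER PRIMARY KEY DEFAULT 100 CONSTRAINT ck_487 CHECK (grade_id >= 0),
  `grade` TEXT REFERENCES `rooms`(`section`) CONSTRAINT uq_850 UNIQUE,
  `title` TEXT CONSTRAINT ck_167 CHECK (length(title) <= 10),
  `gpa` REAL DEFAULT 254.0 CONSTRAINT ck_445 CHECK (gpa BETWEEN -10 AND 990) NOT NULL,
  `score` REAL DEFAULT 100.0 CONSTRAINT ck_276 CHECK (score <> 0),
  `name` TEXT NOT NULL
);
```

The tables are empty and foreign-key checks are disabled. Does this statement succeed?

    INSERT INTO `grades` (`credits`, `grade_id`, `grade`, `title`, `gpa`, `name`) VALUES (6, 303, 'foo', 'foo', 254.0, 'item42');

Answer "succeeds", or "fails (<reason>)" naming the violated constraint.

NOT NULL columns: credits is supplied; gpa is supplied; grade_id is supplied; name is supplied.
CHECK constraints: 6 satisfies (credits BETWEEN 1 AND 11); 303 satisfies (grade_id >= 0); 'foo' satisfies (length(title) <= 10); 254.0 satisfies (gpa BETWEEN -10 AND 990).
No constraint is violated.

succeeds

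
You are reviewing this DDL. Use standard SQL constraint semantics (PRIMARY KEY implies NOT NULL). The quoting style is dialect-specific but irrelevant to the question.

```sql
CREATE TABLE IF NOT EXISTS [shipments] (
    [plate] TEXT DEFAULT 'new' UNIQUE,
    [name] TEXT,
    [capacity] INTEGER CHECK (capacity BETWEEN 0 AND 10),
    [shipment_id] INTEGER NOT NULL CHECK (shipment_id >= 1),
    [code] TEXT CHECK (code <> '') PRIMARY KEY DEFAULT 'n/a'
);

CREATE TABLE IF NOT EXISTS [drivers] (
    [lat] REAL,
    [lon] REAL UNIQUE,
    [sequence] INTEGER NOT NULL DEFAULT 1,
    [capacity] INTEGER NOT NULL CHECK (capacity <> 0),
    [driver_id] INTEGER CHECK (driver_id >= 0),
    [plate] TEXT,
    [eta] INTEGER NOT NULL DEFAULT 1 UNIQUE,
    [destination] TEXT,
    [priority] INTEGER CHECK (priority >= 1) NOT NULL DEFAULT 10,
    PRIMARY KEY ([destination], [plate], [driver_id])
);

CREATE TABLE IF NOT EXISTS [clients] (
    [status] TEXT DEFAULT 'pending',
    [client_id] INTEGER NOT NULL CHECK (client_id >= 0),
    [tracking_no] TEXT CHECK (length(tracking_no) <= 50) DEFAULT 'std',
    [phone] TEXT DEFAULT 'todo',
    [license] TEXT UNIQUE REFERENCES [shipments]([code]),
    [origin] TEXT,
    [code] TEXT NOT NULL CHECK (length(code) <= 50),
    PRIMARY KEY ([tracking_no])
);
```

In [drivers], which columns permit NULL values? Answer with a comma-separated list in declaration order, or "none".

lat, lon

- lat: no NOT NULL constraint applies → nullable.
- lon: UNIQUE does not imply NOT NULL → nullable.
- sequence: declared NOT NULL → not nullable.
- capacity: declared NOT NULL → not nullable.
- driver_id: part of the PRIMARY KEY, which implies NOT NULL → not nullable.
- plate: part of the PRIMARY KEY, which implies NOT NULL → not nullable.
- eta: declared NOT NULL → not nullable.
- destination: part of the PRIMARY KEY, which implies NOT NULL → not nullable.
- priority: declared NOT NULL → not nullable.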